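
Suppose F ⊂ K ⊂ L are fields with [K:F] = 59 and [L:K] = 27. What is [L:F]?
[L:F] = 1593

The tower law says that for any tower of field extensions F ⊂ K ⊂ L with finite degrees, [L:F] = [L:K] · [K:F]. Here this gives [L:F] = 27 · 59 = 1593.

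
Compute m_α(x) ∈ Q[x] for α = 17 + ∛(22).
m_α(x) = x^3 - 51x^2 + 867x - 4935

Set β = α - 17 = ∛(22), so β^3 = 22. Then (α - 17)^3 - 22 = 0, i.e. α is a root of g(x) = (x - 17)^3 - 22 = x^3 - 51x^2 + 867x - 4935. Since g(x) = h(x - 17) where h(x) = x^3 - 22, and h is irreducible over Q (because 22 is not a perfect cube, so h has no rational root, and a monic cubic with no rational root is irreducible), g is also irreducible (irreducibility is preserved under the substitution x → x - 17). Hence m_α(x) = x^3 - 51x^2 + 867x - 4935.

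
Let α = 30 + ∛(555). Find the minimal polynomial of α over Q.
m_α(x) = x^3 - 90x^2 + 2700x - 27555

Set β = α - 30 = ∛(555), so β^3 = 555. Then (α - 30)^3 - 555 = 0, i.e. α is a root of g(x) = (x - 30)^3 - 555 = x^3 - 90x^2 + 2700x - 27555. Since g(x) = h(x - 30) where h(x) = x^3 - 555, and h is irreducible over Q (because 555 is not a perfect cube, so h has no rational root, and a monic cubic with no rational root is irreducible), g is also irreducible (irreducibility is preserved under the substitution x → x - 30). Hence m_α(x) = x^3 - 90x^2 + 2700x - 27555.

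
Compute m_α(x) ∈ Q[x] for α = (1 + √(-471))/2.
m_α(x) = x^2 - x + 118

From 2α - 1 = √(-471), squaring gives (2α - 1)^2 = -471, i.e. 4α^2 - 4α + 1 = -471, so α^2 - α + (1 + 471)/4 = 0. Since -471 ≡ 1 (mod 4), (1 + 471)/4 = 118 ∈ Z. The polynomial x^2 - x + 118 has discriminant 1 - 4·(118) = -471, which is not a perfect square in Q (d = -471 is squarefree and ≠ 1), so x^2 - x + 118 is irreducible over Q. It is the minimal polynomial of α.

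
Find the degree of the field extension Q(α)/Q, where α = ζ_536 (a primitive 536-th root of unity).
[Q(α):Q] = 264

The minimal polynomial of ζ_536 over Q is the 536-th cyclotomic polynomial Φ_536(x), which is irreducible over Q and has degree φ(536) = 264. Hence [Q(α):Q] = φ(536) = 264.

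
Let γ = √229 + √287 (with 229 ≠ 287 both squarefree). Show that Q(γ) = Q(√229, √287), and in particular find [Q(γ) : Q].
[Q(γ) : Q] = 4 (equivalently, Q(γ) = Q(√229, √287))

Obviously Q(γ) ⊆ Q(√229, √287), and [Q(√229, √287):Q] = 4 (since 229, 287 are distinct squarefree integers > 1 with 65723 not a perfect square). To show equality we compute the minimal polynomial of γ. From γ = √229 + √287: γ^2 = 229 + 2√(65723) + 287 = 516 + 2√(65723), so γ^2 - 516 = 2√(65723); squaring, (γ^2 - 516)^2 = 4·65723, i.e. γ^4 - 1032γ^2 + 266256 - 262892 = 0, i.e. γ^4 - 1032γ^2 + 3364 = 0. So γ is a root of x^4 - 1032x^2 + 3364. This polynomial is irreducible over Q: it has no rational root (each ±√229 ± √287 is irrational), and any factorization into two quadratics over Q would force √(65723) ∈ Q (pairing opposite roots) or √229, √287 ∈ Q (other pairings), all impossible. Hence [Q(γ):Q] = 4 = [Q(√229, √287):Q], so Q(γ) = Q(√229, √287).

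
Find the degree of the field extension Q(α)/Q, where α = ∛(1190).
[Q(α):Q] = 3

The minimal polynomial of α is x^3 - 1190, irreducible over Q since 1190 is not a perfect cube (so x^3 - 1190 has no rational root). Hence [Q(α):Q] = deg(m_α) = 3.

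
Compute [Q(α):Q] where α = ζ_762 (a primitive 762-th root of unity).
[Q(α):Q] = 252

The minimal polynomial of ζ_762 over Q is the 762-th cyclotomic polynomial Φ_762(x), which is irreducible over Q and has degree φ(762) = 252. Hence [Q(α):Q] = φ(762) = 252.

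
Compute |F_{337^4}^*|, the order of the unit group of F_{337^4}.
|F_{337^4}^*| = 12897917760

F_{337^4} has 337^4 = 12897917761 elements; its multiplicative group consists of all nonzero elements, so |F_{337^4}^*| = 12897917761 - 1 = 12897917760. (It is cyclic since any finite subgroup of the multiplicative group of a field is cyclic.)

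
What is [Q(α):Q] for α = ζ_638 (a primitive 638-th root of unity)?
[Q(α):Q] = 280

The minimal polynomial of ζ_638 over Q is the 638-th cyclotomic polynomial Φ_638(x), which is irreducible over Q and has degree φ(638) = 280. Hence [Q(α):Q] = φ(638) = 280.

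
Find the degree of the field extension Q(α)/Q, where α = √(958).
[Q(α):Q] = 2

[Q(α):Q] equals the degree of the minimal polynomial of α. Here α^2 = 958 and x^2 - 958 is irreducible (d = 958 is squarefree, ≠ 1, hence not a square), so deg(m_α) = 2. Thus [Q(α):Q] = 2.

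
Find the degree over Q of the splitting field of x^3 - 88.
[K : Q] = 6

The roots of x^3 - 88 are ∛88, ω∛88, ω^2∛88 where ω = e^(2πi/3) is a primitive cube root of unity, so K = Q(∛88, ω). Now [Q(∛88):Q] = 3 (since 88 is not a perfect cube, x^3 - 88 is irreducible) and [Q(ω):Q] = 2. Both 2 and 3 divide [K:Q], and [K:Q] ≤ 3·2 = 6, so [K:Q] = 6. (Equivalently: Q(∛88) ⊂ R but ω ∉ R, so [K : Q(∛88)] = 2.)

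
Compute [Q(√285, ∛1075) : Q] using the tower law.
[Q(√285, ∛1075) : Q] = 6

Let L = Q(√285, ∛1075). Since Q(√285) ⊂ L and [Q(√285):Q] = 2, the tower law gives 2 | [L:Q]. Likewise Q(∛1075) ⊂ L with [Q(∛1075):Q] = 3 (because 1075 is not a perfect cube), so 3 | [L:Q]. As gcd(2,3) = 1, [L:Q] is divisible by 6. Conversely L is generated over Q by √285 and ∛1075, so [L:Q] ≤ 2·3 = 6. Therefore [Q(√285, ∛1075) : Q] = 6.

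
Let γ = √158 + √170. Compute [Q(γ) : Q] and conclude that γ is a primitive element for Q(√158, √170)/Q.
[Q(γ) : Q] = 4 (equivalently, Q(γ) = Q(√158, √170))

Obviously Q(γ) ⊆ Q(√158, √170), and [Q(√158, √170):Q] = 4 (since 158, 170 are distinct squarefree integers > 1 with 26860 not a perfect square). To show equality we compute the minimal polynomial of γ. From γ = √158 + √170: γ^2 = 158 + 2√(26860) + 170 = 328 + 2√(26860), so γ^2 - 328 = 2√(26860); squaring, (γ^2 - 328)^2 = 4·26860, i.e. γ^4 - 656γ^2 + 107584 - 107440 = 0, i.e. γ^4 - 656γ^2 + 144 = 0. So γ is a root of x^4 - 656x^2 + 144. This polynomial is irreducible over Q: it has no rational root (each ±√158 ± √170 is irrational), and any factorization into two quadratics over Q would force √(26860) ∈ Q (pairing opposite roots) or √158, √170 ∈ Q (other pairings), all impossible. Hence [Q(γ):Q] = 4 = [Q(√158, √170):Q], so Q(γ) = Q(√158, √170).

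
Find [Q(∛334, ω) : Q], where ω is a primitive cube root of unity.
[Q(∛334, ω) : Q] = 6

[Q(∛334):Q] = 3 (min poly x^3 - 334, irreducible since 334 is not a perfect cube). [Q(ω):Q] = 2 (min poly x^2 + x + 1). Since Q(∛334) ⊂ R and ω ∉ R, we have ω ∉ Q(∛334), so x^2 + x + 1 remains irreducible over Q(∛334) and [Q(∛334, ω) : Q(∛334)] = 2. By the tower law, [Q(∛334, ω) : Q] = 3 · 2 = 6. (In fact Q(∛334, ω) is the splitting field of x^3 - 334 over Q.)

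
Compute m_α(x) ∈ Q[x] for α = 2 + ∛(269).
m_α(x) = x^3 - 6x^2 + 12x - 277

Set β = α - 2 = ∛(269), so β^3 = 269. Then (α - 2)^3 - 269 = 0, i.e. α is a root of g(x) = (x - 2)^3 - 269 = x^3 - 6x^2 + 12x - 277. Since g(x) = h(x - 2) where h(x) = x^3 - 269, and h is irreducible over Q (because 269 is not a perfect cube, so h has no rational root, and a monic cubic with no rational root is irreducible), g is also irreducible (irreducibility is preserved under the substitution x → x - 2). Hence m_α(x) = x^3 - 6x^2 + 12x - 277.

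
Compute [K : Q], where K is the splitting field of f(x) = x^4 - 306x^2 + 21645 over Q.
[K : Q] = 4

Solving the quadratic in x^2: x^2 = (306 ± √(306^2 - 4·21645))/2 = (306 ± √7056)/2 = (306 ± 84)/2, giving x^2 = 111 or x^2 = 195. So f(x) = (x^2 - 111)(x^2 - 195) and the roots of f are ±√111, ±√195. Hence the splitting field is K = Q(√111, √195). Since 111 and 195 are distinct squarefree integers > 1, their product 21645 is not a perfect square, so √195 ∉ Q(√111). By the tower law [K:Q] = [Q(√111,√195):Q(√111)] · [Q(√111):Q] = 2 · 2 = 4.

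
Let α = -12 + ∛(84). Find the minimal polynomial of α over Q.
m_α(x) = x^3 + 36x^2 + 432x + 1644

Set β = α + 12 = ∛(84), so β^3 = 84. Then (α + 12)^3 - 84 = 0, i.e. α is a root of g(x) = (x + 12)^3 - 84 = x^3 + 36x^2 + 432x + 1644. Since g(x) = h(x + 12) where h(x) = x^3 - 84, and h is irreducible over Q (because 84 is not a perfect cube, so h has no rational root, and a monic cubic with no rational root is irreducible), g is also irreducible (irreducibility is preserved under the substitution x → x + 12). Hence m_α(x) = x^3 + 36x^2 + 432x + 1644.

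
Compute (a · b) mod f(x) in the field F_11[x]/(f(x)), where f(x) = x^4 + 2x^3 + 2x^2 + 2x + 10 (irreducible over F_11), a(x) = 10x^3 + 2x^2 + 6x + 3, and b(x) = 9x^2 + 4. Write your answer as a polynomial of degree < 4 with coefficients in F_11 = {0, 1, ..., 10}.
a · b ≡ 7x^3 + 3x^2 + 9x + 4 (mod f(x))

Multiply in F_11[x]: a(x)·b(x) = (10x^3 + 2x^2 + 6x + 3)·(9x^2 + 4) = 2x^5 + 7x^4 + 6x^3 + 2x^2 + 2x + 1. This has degree ≥ 4, so divide by f(x) over F_11: 2x^5 + 7x^4 + 6x^3 + 2x^2 + 2x + 1 = (2x + 3)·(x^4 + 2x^3 + 2x^2 + 2x + 10) + (7x^3 + 3x^2 + 9x + 4). Hence a·b ≡ 7x^3 + 3x^2 + 9x + 4 (mod f). (F_11[x]/(f) is a field with 11^4 = 14641 elements since f is irreducible of degree 4.)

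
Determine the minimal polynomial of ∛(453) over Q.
m_α(x) = x^3 - 453

α satisfies α^3 = 453, so x^3 - 453 annihilates α. By the rational root test, a rational root p/q (in lowest terms) of x^3 - 453 would satisfy p^3 = 453 q^3, forcing q = 1 and p^3 = 453; but 453 is not a perfect cube, contradiction. A monic cubic over Q with no rational root is irreducible (any nontrivial factorization would include a linear factor). Hence x^3 - 453 is the minimal polynomial of α, and in particular [Q(α):Q] = 3.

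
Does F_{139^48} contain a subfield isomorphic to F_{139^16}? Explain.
Yes: F_{139^16} is a subfield of F_{139^48}

F_{p^m} embeds in F_{p^n} iff m | n (since F_{p^n} is the splitting field of x^(p^n) - x, and F_{p^m} ⊂ F_{p^n} forces p^n to be a power of p^m, i.e. m | n; conversely if m | n then every root of x^(p^m) - x is a root of x^(p^n) - x). Here 16 | 48 (since 48 = 3·16), so F_{139^16} is a subfield of F_{139^48}, and [F_{139^48} : F_{139^16}] = 48/16 = 3.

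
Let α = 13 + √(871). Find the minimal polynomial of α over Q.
m_α(x) = x^2 - 26x - 702

From α - 13 = √(871), squaring gives (α - 13)^2 = 871, i.e. α^2 - 26α + 169 = 871, so α^2 - 26α - 702 = 0. The discriminant of x^2 - 26x - 702 is (-26)^2 - 4·(-702) = 676 + 2808 = 3484, and 4·(871) is not a perfect square in Q since 871 is squarefree and ≠ 1. Hence x^2 - 26x - 702 is irreducible over Q and is the minimal polynomial of α.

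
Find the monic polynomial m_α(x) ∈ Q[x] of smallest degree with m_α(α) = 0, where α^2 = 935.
m_α(x) = x^2 - 935

α satisfies α^2 - 935 = 0, so x^2 - 935 annihilates α. Since d = 935 is squarefree and ≠ 1, it is not a perfect square in Q, so x^2 - 935 has no rational root and is therefore irreducible over Q (a degree-2 polynomial over a field is irreducible iff it has no root). Hence m_α(x) = x^2 - 935.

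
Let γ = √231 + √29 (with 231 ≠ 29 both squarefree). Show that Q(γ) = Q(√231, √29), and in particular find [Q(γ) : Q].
[Q(γ) : Q] = 4 (equivalently, Q(γ) = Q(√231, √29))

Obviously Q(γ) ⊆ Q(√231, √29), and [Q(√231, √29):Q] = 4 (since 231, 29 are distinct squarefree integers > 1 with 6699 not a perfect square). To show equality we compute the minimal polynomial of γ. From γ = √231 + √29: γ^2 = 231 + 2√(6699) + 29 = 260 + 2√(6699), so γ^2 - 260 = 2√(6699); squaring, (γ^2 - 260)^2 = 4·6699, i.e. γ^4 - 520γ^2 + 67600 - 26796 = 0, i.e. γ^4 - 520γ^2 + 40804 = 0. So γ is a root of x^4 - 520x^2 + 40804. This polynomial is irreducible over Q: it has no rational root (each ±√231 ± √29 is irrational), and any factorization into two quadratics over Q would force √(6699) ∈ Q (pairing opposite roots) or √231, √29 ∈ Q (other pairings), all impossible. Hence [Q(γ):Q] = 4 = [Q(√231, √29):Q], so Q(γ) = Q(√231, √29).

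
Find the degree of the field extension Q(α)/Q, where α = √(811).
[Q(α):Q] = 2

[Q(α):Q] equals the degree of the minimal polynomial of α. Here α^2 = 811 and x^2 - 811 is irreducible (d = 811 is squarefree, ≠ 1, hence not a square), so deg(m_α) = 2. Thus [Q(α):Q] = 2.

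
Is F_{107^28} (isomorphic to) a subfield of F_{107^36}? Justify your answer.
No: F_{107^28} is not a subfield of F_{107^36}

F_{p^m} embeds in F_{p^n} iff m | n. Here 28 ∤ 36 (since 36 = 1·28 + 8 with remainder 8 ≠ 0), so F_{107^28} is not a subfield of F_{107^36}. Equivalently: if it were, the tower law would give 28 = [F_{107^28}:F_107] dividing [F_{107^36}:F_107] = 36, contradiction.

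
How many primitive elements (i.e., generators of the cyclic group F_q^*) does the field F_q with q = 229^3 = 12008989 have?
There are φ(12008988) = 3732480 primitive elements

F_q^* is cyclic of order q - 1 = 12008988. A cyclic group of order m has exactly φ(m) generators. Here m = 12008988 = 2^2 · 3^2 · 19 · 97 · 181, so the number of primitive elements is φ(12008988) = 3732480.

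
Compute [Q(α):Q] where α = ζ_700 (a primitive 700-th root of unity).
[Q(α):Q] = 240

The minimal polynomial of ζ_700 over Q is the 700-th cyclotomic polynomial Φ_700(x), which is irreducible over Q and has degree φ(700) = 240. Hence [Q(α):Q] = φ(700) = 240.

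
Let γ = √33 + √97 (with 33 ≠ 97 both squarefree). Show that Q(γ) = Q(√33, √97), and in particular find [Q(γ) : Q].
[Q(γ) : Q] = 4 (equivalently, Q(γ) = Q(√33, √97))

Obviously Q(γ) ⊆ Q(√33, √97), and [Q(√33, √97):Q] = 4 (since 33, 97 are distinct squarefree integers > 1 with 3201 not a perfect square). To show equality we compute the minimal polynomial of γ. From γ = √33 + √97: γ^2 = 33 + 2√(3201) + 97 = 130 + 2√(3201), so γ^2 - 130 = 2√(3201); squaring, (γ^2 - 130)^2 = 4·3201, i.e. γ^4 - 260γ^2 + 16900 - 12804 = 0, i.e. γ^4 - 260γ^2 + 4096 = 0. So γ is a root of x^4 - 260x^2 + 4096. This polynomial is irreducible over Q: it has no rational root (each ±√33 ± √97 is irrational), and any factorization into two quadratics over Q would force √(3201) ∈ Q (pairing opposite roots) or √33, √97 ∈ Q (other pairings), all impossible. Hence [Q(γ):Q] = 4 = [Q(√33, √97):Q], so Q(γ) = Q(√33, √97).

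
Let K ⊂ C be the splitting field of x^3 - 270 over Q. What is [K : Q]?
[K : Q] = 6

The roots of x^3 - 270 are ∛270, ω∛270, ω^2∛270 where ω = e^(2πi/3) is a primitive cube root of unity, so K = Q(∛270, ω). Now [Q(∛270):Q] = 3 (since 270 is not a perfect cube, x^3 - 270 is irreducible) and [Q(ω):Q] = 2. Both 2 and 3 divide [K:Q], and [K:Q] ≤ 3·2 = 6, so [K:Q] = 6. (Equivalently: Q(∛270) ⊂ R but ω ∉ R, so [K : Q(∛270)] = 2.)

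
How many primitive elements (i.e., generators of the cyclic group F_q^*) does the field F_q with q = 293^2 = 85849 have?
There are φ(85848) = 24192 primitive elements

F_q^* is cyclic of order q - 1 = 85848. A cyclic group of order m has exactly φ(m) generators. Here m = 85848 = 2^3 · 3 · 7^2 · 73, so the number of primitive elements is φ(85848) = 24192.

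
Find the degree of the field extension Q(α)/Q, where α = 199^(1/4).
[Q(α):Q] = 4

α is a root of x^4 - 199. By Eisenstein's criterion at the prime p = 199 (which divides the constant term 199 but p^2 = 39601 does not, since 199 is squarefree), x^4 - 199 is irreducible over Q. Hence [Q(α):Q] = 4.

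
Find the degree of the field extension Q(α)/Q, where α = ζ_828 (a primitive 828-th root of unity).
[Q(α):Q] = 264

The minimal polynomial of ζ_828 over Q is the 828-th cyclotomic polynomial Φ_828(x), which is irreducible over Q and has degree φ(828) = 264. Hence [Q(α):Q] = φ(828) = 264.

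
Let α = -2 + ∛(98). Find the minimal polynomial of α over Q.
m_α(x) = x^3 + 6x^2 + 12x - 90

Set β = α + 2 = ∛(98), so β^3 = 98. Then (α + 2)^3 - 98 = 0, i.e. α is a root of g(x) = (x + 2)^3 - 98 = x^3 + 6x^2 + 12x - 90. Since g(x) = h(x + 2) where h(x) = x^3 - 98, and h is irreducible over Q (because 98 is not a perfect cube, so h has no rational root, and a monic cubic with no rational root is irreducible), g is also irreducible (irreducibility is preserved under the substitution x → x + 2). Hence m_α(x) = x^3 + 6x^2 + 12x - 90.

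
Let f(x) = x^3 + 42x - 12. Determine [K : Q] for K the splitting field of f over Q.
[K : Q] = 6

By the rational root test, any rational root of the monic integer polynomial f(x) = x^3 + 42x - 12 must be an integer dividing the constant term -12, i.e. one of ±{1, 2, 3, 4, 6, 12}. Evaluating: f(1) = 31, f(-1) = -55, f(2) = 80, f(-2) = -104, f(3) = 141, f(-3) = -165, f(4) = 220, f(-4) = -244, f(6) = 456, f(-6) = -480, f(12) = 2220, f(-12) = -2244; none is 0, so f has no rational root and is therefore irreducible over Q (a cubic with no linear factor over a field is irreducible). For an irreducible cubic, the Galois group is A_3 or S_3 according as the discriminant disc(f) = -4a^3 - 27b^2 = -4·(42)^3 - 27·(-12)^2 = -300240 is or is not a square in Q. Here disc(f) = -300240 is not a perfect square in Q, so the Galois group of f over Q is not contained in A_3 and must be all of S_3. The splitting field has degree |S_3| = 6 over Q, so [K : Q] = 6.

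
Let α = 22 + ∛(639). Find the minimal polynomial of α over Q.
m_α(x) = x^3 - 66x^2 + 1452x - 11287

Set β = α - 22 = ∛(639), so β^3 = 639. Then (α - 22)^3 - 639 = 0, i.e. α is a root of g(x) = (x - 22)^3 - 639 = x^3 - 66x^2 + 1452x - 11287. Since g(x) = h(x - 22) where h(x) = x^3 - 639, and h is irreducible over Q (because 639 is not a perfect cube, so h has no rational root, and a monic cubic with no rational root is irreducible), g is also irreducible (irreducibility is preserved under the substitution x → x - 22). Hence m_α(x) = x^3 - 66x^2 + 1452x - 11287.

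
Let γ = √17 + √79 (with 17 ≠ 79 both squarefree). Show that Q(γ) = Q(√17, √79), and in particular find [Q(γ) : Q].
[Q(γ) : Q] = 4 (equivalently, Q(γ) = Q(√17, √79))

Obviously Q(γ) ⊆ Q(√17, √79), and [Q(√17, √79):Q] = 4 (since 17, 79 are distinct squarefree integers > 1 with 1343 not a perfect square). To show equality we compute the minimal polynomial of γ. From γ = √17 + √79: γ^2 = 17 + 2√(1343) + 79 = 96 + 2√(1343), so γ^2 - 96 = 2√(1343); squaring, (γ^2 - 96)^2 = 4·1343, i.e. γ^4 - 192γ^2 + 9216 - 5372 = 0, i.e. γ^4 - 192γ^2 + 3844 = 0. So γ is a root of x^4 - 192x^2 + 3844. This polynomial is irreducible over Q: it has no rational root (each ±√17 ± √79 is irrational), and any factorization into two quadratics over Q would force √(1343) ∈ Q (pairing opposite roots) or √17, √79 ∈ Q (other pairings), all impossible. Hence [Q(γ):Q] = 4 = [Q(√17, √79):Q], so Q(γ) = Q(√17, √79).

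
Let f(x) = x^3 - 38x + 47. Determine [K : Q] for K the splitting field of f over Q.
[K : Q] = 6

By the rational root test, any rational root of the monic integer polynomial f(x) = x^3 - 38x + 47 must be an integer dividing the constant term 47, i.e. one of ±{1, 47}. Evaluating: f(1) = 10, f(-1) = 84, f(47) = 102084, f(-47) = -101990; none is 0, so f has no rational root and is therefore irreducible over Q (a cubic with no linear factor over a field is irreducible). For an irreducible cubic, the Galois group is A_3 or S_3 according as the discriminant disc(f) = -4a^3 - 27b^2 = -4·(-38)^3 - 27·(47)^2 = 159845 is or is not a square in Q. Here disc(f) = 159845 is not a perfect square in Q, so the Galois group of f over Q is not contained in A_3 and must be all of S_3. The splitting field has degree |S_3| = 6 over Q, so [K : Q] = 6.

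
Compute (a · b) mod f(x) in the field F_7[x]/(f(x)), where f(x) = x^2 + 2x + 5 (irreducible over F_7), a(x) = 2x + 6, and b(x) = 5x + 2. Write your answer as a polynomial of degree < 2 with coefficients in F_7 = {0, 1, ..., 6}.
a · b ≡ 4 (mod f(x))

Multiply in F_7[x]: a(x)·b(x) = (2x + 6)·(5x + 2) = 3x^2 + 6x + 5. This has degree ≥ 2, so divide by f(x) over F_7: 3x^2 + 6x + 5 = (3)·(x^2 + 2x + 5) + (4). Hence a·b ≡ 4 (mod f). (F_7[x]/(f) is a field with 7^2 = 49 elements since f is irreducible of degree 2.)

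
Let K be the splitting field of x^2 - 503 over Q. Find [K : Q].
[K : Q] = 2

f(x) = x^2 - 503 factors as (x - √503)(x + √503). The splitting field is K = Q(√503). Since 503 is squarefree and > 1, it is not a perfect square, so x^2 - 503 is irreducible over Q and [Q(√503) : Q] = 2. Hence [K : Q] = 2.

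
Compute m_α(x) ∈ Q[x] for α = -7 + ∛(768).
m_α(x) = x^3 + 21x^2 + 147x - 425

Set β = α + 7 = ∛(768), so β^3 = 768. Then (α + 7)^3 - 768 = 0, i.e. α is a root of g(x) = (x + 7)^3 - 768 = x^3 + 21x^2 + 147x - 425. Since g(x) = h(x + 7) where h(x) = x^3 - 768, and h is irreducible over Q (because 768 is not a perfect cube, so h has no rational root, and a monic cubic with no rational root is irreducible), g is also irreducible (irreducibility is preserved under the substitution x → x + 7). Hence m_α(x) = x^3 + 21x^2 + 147x - 425.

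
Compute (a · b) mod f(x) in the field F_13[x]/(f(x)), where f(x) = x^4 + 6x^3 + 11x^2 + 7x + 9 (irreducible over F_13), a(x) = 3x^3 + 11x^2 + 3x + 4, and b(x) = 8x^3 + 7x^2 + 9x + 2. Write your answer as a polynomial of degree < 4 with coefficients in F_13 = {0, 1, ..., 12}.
a · b ≡ 9x^3 + 7x^2 + 8x + 5 (mod f(x))

Multiply in F_13[x]: a(x)·b(x) = (3x^3 + 11x^2 + 3x + 4)·(8x^3 + 7x^2 + 9x + 2) = 11x^6 + 5x^5 + 11x^4 + 2x^3 + 12x^2 + 3x + 8. This has degree ≥ 4, so divide by f(x) over F_13: 11x^6 + 5x^5 + 11x^4 + 2x^3 + 12x^2 + 3x + 8 = (11x^2 + 4x + 9)·(x^4 + 6x^3 + 11x^2 + 7x + 9) + (9x^3 + 7x^2 + 8x + 5). Hence a·b ≡ 9x^3 + 7x^2 + 8x + 5 (mod f). (F_13[x]/(f) is a field with 13^4 = 28561 elements since f is irreducible of degree 4.)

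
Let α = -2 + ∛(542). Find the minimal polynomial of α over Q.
m_α(x) = x^3 + 6x^2 + 12x - 534

Set β = α + 2 = ∛(542), so β^3 = 542. Then (α + 2)^3 - 542 = 0, i.e. α is a root of g(x) = (x + 2)^3 - 542 = x^3 + 6x^2 + 12x - 534. Since g(x) = h(x + 2) where h(x) = x^3 - 542, and h is irreducible over Q (because 542 is not a perfect cube, so h has no rational root, and a monic cubic with no rational root is irreducible), g is also irreducible (irreducibility is preserved under the substitution x → x + 2). Hence m_α(x) = x^3 + 6x^2 + 12x - 534.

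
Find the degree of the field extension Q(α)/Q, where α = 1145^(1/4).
[Q(α):Q] = 4

α is a root of x^4 - 1145. By Eisenstein's criterion at the prime p = 5 (which divides the constant term 1145 but p^2 = 25 does not, since 1145 is squarefree), x^4 - 1145 is irreducible over Q. Hence [Q(α):Q] = 4.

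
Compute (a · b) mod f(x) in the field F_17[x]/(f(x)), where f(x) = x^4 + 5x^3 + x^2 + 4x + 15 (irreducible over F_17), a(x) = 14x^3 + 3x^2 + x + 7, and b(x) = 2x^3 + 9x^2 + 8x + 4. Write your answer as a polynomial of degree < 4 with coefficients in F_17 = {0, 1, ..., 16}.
a · b ≡ 16x^3 + x^2 + 10x + 11 (mod f(x))

Multiply in F_17[x]: a(x)·b(x) = (14x^3 + 3x^2 + x + 7)·(2x^3 + 9x^2 + 8x + 4) = 11x^6 + 13x^5 + 5x^4 + x^3 + 15x^2 + 9x + 11. This has degree ≥ 4, so divide by f(x) over F_17: 11x^6 + 13x^5 + 5x^4 + x^3 + 15x^2 + 9x + 11 = (11x^2 + 9x)·(x^4 + 5x^3 + x^2 + 4x + 15) + (16x^3 + x^2 + 10x + 11). Hence a·b ≡ 16x^3 + x^2 + 10x + 11 (mod f). (F_17[x]/(f) is a field with 17^4 = 83521 elements since f is irreducible of degree 4.)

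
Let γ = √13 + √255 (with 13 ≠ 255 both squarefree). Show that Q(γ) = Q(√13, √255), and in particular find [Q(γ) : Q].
[Q(γ) : Q] = 4 (equivalently, Q(γ) = Q(√13, √255))

Obviously Q(γ) ⊆ Q(√13, √255), and [Q(√13, √255):Q] = 4 (since 13, 255 are distinct squarefree integers > 1 with 3315 not a perfect square). To show equality we compute the minimal polynomial of γ. From γ = √13 + √255: γ^2 = 13 + 2√(3315) + 255 = 268 + 2√(3315), so γ^2 - 268 = 2√(3315); squaring, (γ^2 - 268)^2 = 4·3315, i.e. γ^4 - 536γ^2 + 71824 - 13260 = 0, i.e. γ^4 - 536γ^2 + 58564 = 0. So γ is a root of x^4 - 536x^2 + 58564. This polynomial is irreducible over Q: it has no rational root (each ±√13 ± √255 is irrational), and any factorization into two quadratics over Q would force √(3315) ∈ Q (pairing opposite roots) or √13, √255 ∈ Q (other pairings), all impossible. Hence [Q(γ):Q] = 4 = [Q(√13, √255):Q], so Q(γ) = Q(√13, √255).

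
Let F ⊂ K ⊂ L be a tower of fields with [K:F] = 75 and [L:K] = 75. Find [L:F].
[L:F] = 5625

The tower law says that for any tower of field extensions F ⊂ K ⊂ L with finite degrees, [L:F] = [L:K] · [K:F]. Here this gives [L:F] = 75 · 75 = 5625.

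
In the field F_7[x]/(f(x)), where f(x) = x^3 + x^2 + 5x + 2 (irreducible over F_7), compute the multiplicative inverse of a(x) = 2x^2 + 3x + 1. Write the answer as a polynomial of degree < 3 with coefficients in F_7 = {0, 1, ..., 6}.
a(x)^(-1) ≡ 6x + 4 (mod f(x))

Since f is irreducible over F_7, F_7[x]/(f) is a field and a(x) ≠ 0 has an inverse. Apply the extended Euclidean algorithm to f(x) and a(x) in F_7[x]: f(x) = (4x + 5)·a(x) + (4). The last nonzero remainder is the constant 4 = gcd(f, a) in F_7. Back-substituting through the division chain expresses 4 = s(x)·a(x) + t(x)·f(x) with s(x) ≡ 3x + 2 (mod f), so (3x + 2)·a(x) ≡ 4 (mod f). Multiplying by 4^(-1) ≡ 2 in F_7 gives a(x)^(-1) ≡ 2·(3x + 2) ≡ 6x + 4 (mod f). Check: (2x^2 + 3x + 1)·(6x + 4) = 5x^3 + 5x^2 + 4x + 4 ≡ 1 (mod x^3 + x^2 + 5x + 2).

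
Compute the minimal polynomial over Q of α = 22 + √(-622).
m_α(x) = x^2 - 44x + 1106

From α - 22 = √(-622), squaring gives (α - 22)^2 = -622, i.e. α^2 - 44α + 484 = -622, so α^2 - 44α + 1106 = 0. The discriminant of x^2 - 44x + 1106 is (-44)^2 - 4·(1106) = 1936 - 4424 = -2488, and 4·(-622) is not a perfect square in Q since -622 is squarefree and ≠ 1. Hence x^2 - 44x + 1106 is irreducible over Q and is the minimal polynomial of α.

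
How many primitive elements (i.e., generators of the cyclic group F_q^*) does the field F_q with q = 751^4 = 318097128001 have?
There are φ(318097128000) = 83020800000 primitive elements

F_q^* is cyclic of order q - 1 = 318097128000. A cyclic group of order m has exactly φ(m) generators. Here m = 318097128000 = 2^6 · 3 · 5^3 · 47 · 282001, so the number of primitive elements is φ(318097128000) = 83020800000.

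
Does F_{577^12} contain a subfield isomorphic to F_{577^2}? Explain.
Yes: F_{577^2} is a subfield of F_{577^12}

F_{p^m} embeds in F_{p^n} iff m | n (since F_{p^n} is the splitting field of x^(p^n) - x, and F_{p^m} ⊂ F_{p^n} forces p^n to be a power of p^m, i.e. m | n; conversely if m | n then every root of x^(p^m) - x is a root of x^(p^n) - x). Here 2 | 12 (since 12 = 6·2), so F_{577^2} is a subfield of F_{577^12}, and [F_{577^12} : F_{577^2}] = 12/2 = 6.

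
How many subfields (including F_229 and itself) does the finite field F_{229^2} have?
F_{229^2} has 2 subfields

The subfields of F_{p^n} are exactly the fields F_{p^d} for d | n (each is the fixed field of the unique index-d subgroup of Gal(F_{p^n}/F_p) ≅ Z/nZ). The divisors of n = 2 are {1, 2}, giving 2 subfields: F_{229^1}, F_{229^2}.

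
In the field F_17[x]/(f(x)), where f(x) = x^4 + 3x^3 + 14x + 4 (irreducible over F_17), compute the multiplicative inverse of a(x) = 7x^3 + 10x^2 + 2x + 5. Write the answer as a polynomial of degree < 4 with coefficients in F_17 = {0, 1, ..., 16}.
a(x)^(-1) ≡ 14x^3 + 13x^2 + 12x + 5 (mod f(x))

Since f is irreducible over F_17, F_17[x]/(f) is a field and a(x) ≠ 0 has an inverse. Apply the extended Euclidean algorithm to f(x) and a(x) in F_17[x]: f(x) = (5x + 3)·a(x) + (11x^2 + 6);  a(x) = (13x + 4)·(11x^2 + 6) + (9x + 15);  (11x^2 + 6) = (5x + 3)·(9x + 15) + (12). The last nonzero remainder is the constant 12 = gcd(f, a) in F_17. Back-substituting through the division chain expresses 12 = s(x)·a(x) + t(x)·f(x) with s(x) ≡ 15x^3 + 3x^2 + 8x + 9 (mod f), so (15x^3 + 3x^2 + 8x + 9)·a(x) ≡ 12 (mod f). Multiplying by 12^(-1) ≡ 10 in F_17 gives a(x)^(-1) ≡ 10·(15x^3 + 3x^2 + 8x + 9) ≡ 14x^3 + 13x^2 + 12x + 5 (mod f). Check: (7x^3 + 10x^2 + 2x + 5)·(14x^3 + 13x^2 + 12x + 5) = 13x^6 + 10x^5 + 4x^4 + 13x^3 + 3x^2 + 2x + 8 ≡ 1 (mod x^4 + 3x^3 + 14x + 4).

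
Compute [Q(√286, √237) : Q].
[Q(√286, √237) : Q] = 4

[Q(√286):Q] = 2 (min poly x^2 - 286, irreducible since 286 is squarefree > 1). For the top step, suppose √237 ∈ Q(√286), say √237 = c + d√286 with c, d ∈ Q. Squaring: 237 = c^2 + 286d^2 + 2cd√286. Since √286 ∉ Q this forces 2cd = 0. If d = 0 then √237 = c ∈ Q, contradicting 237 squarefree > 1. If c = 0 then 237 = 286d^2, so 286·237 = (286d)^2 is a perfect square in Q — but 286·237 = 67782 is not a perfect square (since 286 and 237 are distinct squarefree integers). Contradiction. Hence √237 ∉ Q(√286), so x^2 - 237 stays irreducible over Q(√286) and [Q(√286, √237) : Q(√286)] = 2. By the tower law, [Q(√286, √237) : Q] = 2 · 2 = 4.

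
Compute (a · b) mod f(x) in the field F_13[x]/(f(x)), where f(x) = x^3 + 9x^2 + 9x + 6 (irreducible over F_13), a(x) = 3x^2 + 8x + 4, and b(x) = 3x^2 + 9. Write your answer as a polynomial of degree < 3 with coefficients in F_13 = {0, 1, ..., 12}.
a · b ≡ 3x^2 + 11x + 1 (mod f(x))

Multiply in F_13[x]: a(x)·b(x) = (3x^2 + 8x + 4)·(3x^2 + 9) = 9x^4 + 11x^3 + 7x + 10. This has degree ≥ 3, so divide by f(x) over F_13: 9x^4 + 11x^3 + 7x + 10 = (9x + 8)·(x^3 + 9x^2 + 9x + 6) + (3x^2 + 11x + 1). Hence a·b ≡ 3x^2 + 11x + 1 (mod f). (F_13[x]/(f) is a field with 13^3 = 2197 elements since f is irreducible of degree 3.)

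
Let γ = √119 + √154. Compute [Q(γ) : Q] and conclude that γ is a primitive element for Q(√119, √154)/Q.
[Q(γ) : Q] = 4 (equivalently, Q(γ) = Q(√119, √154))

Obviously Q(γ) ⊆ Q(√119, √154), and [Q(√119, √154):Q] = 4 (since 119, 154 are distinct squarefree integers > 1 with 18326 not a perfect square). To show equality we compute the minimal polynomial of γ. From γ = √119 + √154: γ^2 = 119 + 2√(18326) + 154 = 273 + 2√(18326), so γ^2 - 273 = 2√(18326); squaring, (γ^2 - 273)^2 = 4·18326, i.e. γ^4 - 546γ^2 + 74529 - 73304 = 0, i.e. γ^4 - 546γ^2 + 1225 = 0. So γ is a root of x^4 - 546x^2 + 1225. This polynomial is irreducible over Q: it has no rational root (each ±√119 ± √154 is irrational), and any factorization into two quadratics over Q would force √(18326) ∈ Q (pairing opposite roots) or √119, √154 ∈ Q (other pairings), all impossible. Hence [Q(γ):Q] = 4 = [Q(√119, √154):Q], so Q(γ) = Q(√119, √154).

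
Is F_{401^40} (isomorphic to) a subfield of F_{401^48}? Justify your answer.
No: F_{401^40} is not a subfield of F_{401^48}

F_{p^m} embeds in F_{p^n} iff m | n. Here 40 ∤ 48 (since 48 = 1·40 + 8 with remainder 8 ≠ 0), so F_{401^40} is not a subfield of F_{401^48}. Equivalently: if it were, the tower law would give 40 = [F_{401^40}:F_401] dividing [F_{401^48}:F_401] = 48, contradiction.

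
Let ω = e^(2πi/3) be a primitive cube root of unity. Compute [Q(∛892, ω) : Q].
[Q(∛892, ω) : Q] = 6

[Q(∛892):Q] = 3 (min poly x^3 - 892, irreducible since 892 is not a perfect cube). [Q(ω):Q] = 2 (min poly x^2 + x + 1). Since Q(∛892) ⊂ R and ω ∉ R, we have ω ∉ Q(∛892), so x^2 + x + 1 remains irreducible over Q(∛892) and [Q(∛892, ω) : Q(∛892)] = 2. By the tower law, [Q(∛892, ω) : Q] = 3 · 2 = 6. (In fact Q(∛892, ω) is the splitting field of x^3 - 892 over Q.)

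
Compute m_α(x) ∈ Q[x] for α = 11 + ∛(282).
m_α(x) = x^3 - 33x^2 + 363x - 1613

Set β = α - 11 = ∛(282), so β^3 = 282. Then (α - 11)^3 - 282 = 0, i.e. α is a root of g(x) = (x - 11)^3 - 282 = x^3 - 33x^2 + 363x - 1613. Since g(x) = h(x - 11) where h(x) = x^3 - 282, and h is irreducible over Q (because 282 is not a perfect cube, so h has no rational root, and a monic cubic with no rational root is irreducible), g is also irreducible (irreducibility is preserved under the substitution x → x - 11). Hence m_α(x) = x^3 - 33x^2 + 363x - 1613.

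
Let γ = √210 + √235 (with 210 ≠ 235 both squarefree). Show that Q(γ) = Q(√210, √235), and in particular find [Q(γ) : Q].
[Q(γ) : Q] = 4 (equivalently, Q(γ) = Q(√210, √235))

Obviously Q(γ) ⊆ Q(√210, √235), and [Q(√210, √235):Q] = 4 (since 210, 235 are distinct squarefree integers > 1 with 49350 not a perfect square). To show equality we compute the minimal polynomial of γ. From γ = √210 + √235: γ^2 = 210 + 2√(49350) + 235 = 445 + 2√(49350), so γ^2 - 445 = 2√(49350); squaring, (γ^2 - 445)^2 = 4·49350, i.e. γ^4 - 890γ^2 + 198025 - 197400 = 0, i.e. γ^4 - 890γ^2 + 625 = 0. So γ is a root of x^4 - 890x^2 + 625. This polynomial is irreducible over Q: it has no rational root (each ±√210 ± √235 is irrational), and any factorization into two quadratics over Q would force √(49350) ∈ Q (pairing opposite roots) or √210, √235 ∈ Q (other pairings), all impossible. Hence [Q(γ):Q] = 4 = [Q(√210, √235):Q], so Q(γ) = Q(√210, √235).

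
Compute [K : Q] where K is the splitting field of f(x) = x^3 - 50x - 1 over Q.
[K : Q] = 6

By the rational root test, any rational root of the monic integer polynomial f(x) = x^3 - 50x - 1 must be an integer dividing the constant term -1, i.e. one of ±{1}. Evaluating: f(1) = -50, f(-1) = 48; none is 0, so f has no rational root and is therefore irreducible over Q (a cubic with no linear factor over a field is irreducible). For an irreducible cubic, the Galois group is A_3 or S_3 according as the discriminant disc(f) = -4a^3 - 27b^2 = -4·(-50)^3 - 27·(-1)^2 = 499973 is or is not a square in Q. Here disc(f) = 499973 is not a perfect square in Q, so the Galois group of f over Q is not contained in A_3 and must be all of S_3. The splitting field has degree |S_3| = 6 over Q, so [K : Q] = 6.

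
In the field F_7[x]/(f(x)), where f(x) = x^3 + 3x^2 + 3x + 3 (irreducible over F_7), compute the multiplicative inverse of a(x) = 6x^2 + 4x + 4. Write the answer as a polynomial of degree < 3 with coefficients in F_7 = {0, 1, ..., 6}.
a(x)^(-1) ≡ 5x (mod f(x))

Since f is irreducible over F_7, F_7[x]/(f) is a field and a(x) ≠ 0 has an inverse. Apply the extended Euclidean algorithm to f(x) and a(x) in F_7[x]: f(x) = (6x)·a(x) + (3). The last nonzero remainder is the constant 3 = gcd(f, a) in F_7. Back-substituting through the division chain expresses 3 = s(x)·a(x) + t(x)·f(x) with s(x) ≡ x (mod f), so (x)·a(x) ≡ 3 (mod f). Multiplying by 3^(-1) ≡ 5 in F_7 gives a(x)^(-1) ≡ 5·(x) ≡ 5x (mod f). Check: (6x^2 + 4x + 4)·(5x) = 2x^3 + 6x^2 + 6x ≡ 1 (mod x^3 + 3x^2 + 3x + 3).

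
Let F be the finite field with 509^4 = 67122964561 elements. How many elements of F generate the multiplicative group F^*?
There are φ(67122964560) = 16618291200 primitive elements

F_q^* is cyclic of order q - 1 = 67122964560. A cyclic group of order m has exactly φ(m) generators. Here m = 67122964560 = 2^4 · 3 · 5 · 17 · 127 · 281 · 461, so the number of primitive elements is φ(67122964560) = 16618291200.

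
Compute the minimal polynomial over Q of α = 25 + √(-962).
m_α(x) = x^2 - 50x + 1587

From α - 25 = √(-962), squaring gives (α - 25)^2 = -962, i.e. α^2 - 50α + 625 = -962, so α^2 - 50α + 1587 = 0. The discriminant of x^2 - 50x + 1587 is (-50)^2 - 4·(1587) = 2500 - 6348 = -3848, and 4·(-962) is not a perfect square in Q since -962 is squarefree and ≠ 1. Hence x^2 - 50x + 1587 is irreducible over Q and is the minimal polynomial of α.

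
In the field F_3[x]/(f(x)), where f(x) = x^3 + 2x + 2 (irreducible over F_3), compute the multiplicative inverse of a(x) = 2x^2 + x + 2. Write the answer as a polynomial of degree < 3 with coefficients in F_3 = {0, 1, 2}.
a(x)^(-1) ≡ x^2 + x + 2 (mod f(x))

Since f is irreducible over F_3, F_3[x]/(f) is a field and a(x) ≠ 0 has an inverse. Apply the extended Euclidean algorithm to f(x) and a(x) in F_3[x]: f(x) = (2x + 2)·a(x) + (2x + 1);  a(x) = (x)·(2x + 1) + (2). The last nonzero remainder is the constant 2 = gcd(f, a) in F_3. Back-substituting through the division chain expresses 2 = s(x)·a(x) + t(x)·f(x) with s(x) ≡ 2x^2 + 2x + 1 (mod f), so (2x^2 + 2x + 1)·a(x) ≡ 2 (mod f). Multiplying by 2^(-1) ≡ 2 in F_3 gives a(x)^(-1) ≡ 2·(2x^2 + 2x + 1) ≡ x^2 + x + 2 (mod f). Check: (2x^2 + x + 2)·(x^2 + x + 2) = 2x^4 + x^2 + x + 1 ≡ 1 (mod x^3 + 2x + 2).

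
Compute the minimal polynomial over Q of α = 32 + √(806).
m_α(x) = x^2 - 64x + 218

From α - 32 = √(806), squaring gives (α - 32)^2 = 806, i.e. α^2 - 64α + 1024 = 806, so α^2 - 64α + 218 = 0. The discriminant of x^2 - 64x + 218 is (-64)^2 - 4·(218) = 4096 - 872 = 3224, and 4·(806) is not a perfect square in Q since 806 is squarefree and ≠ 1. Hence x^2 - 64x + 218 is irreducible over Q and is the minimal polynomial of α.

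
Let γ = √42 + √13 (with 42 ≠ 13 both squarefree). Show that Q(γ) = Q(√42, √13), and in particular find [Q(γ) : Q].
[Q(γ) : Q] = 4 (equivalently, Q(γ) = Q(√42, √13))

Obviously Q(γ) ⊆ Q(√42, √13), and [Q(√42, √13):Q] = 4 (since 42, 13 are distinct squarefree integers > 1 with 546 not a perfect square). To show equality we compute the minimal polynomial of γ. From γ = √42 + √13: γ^2 = 42 + 2√(546) + 13 = 55 + 2√(546), so γ^2 - 55 = 2√(546); squaring, (γ^2 - 55)^2 = 4·546, i.e. γ^4 - 110γ^2 + 3025 - 2184 = 0, i.e. γ^4 - 110γ^2 + 841 = 0. So γ is a root of x^4 - 110x^2 + 841. This polynomial is irreducible over Q: it has no rational root (each ±√42 ± √13 is irrational), and any factorization into two quadratics over Q would force √(546) ∈ Q (pairing opposite roots) or √42, √13 ∈ Q (other pairings), all impossible. Hence [Q(γ):Q] = 4 = [Q(√42, √13):Q], so Q(γ) = Q(√42, √13).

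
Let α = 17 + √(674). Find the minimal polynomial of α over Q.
m_α(x) = x^2 - 34x - 385

From α - 17 = √(674), squaring gives (α - 17)^2 = 674, i.e. α^2 - 34α + 289 = 674, so α^2 - 34α - 385 = 0. The discriminant of x^2 - 34x - 385 is (-34)^2 - 4·(-385) = 1156 + 1540 = 2696, and 4·(674) is not a perfect square in Q since 674 is squarefree and ≠ 1. Hence x^2 - 34x - 385 is irreducible over Q and is the minimal polynomial of α.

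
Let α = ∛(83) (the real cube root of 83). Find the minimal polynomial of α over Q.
m_α(x) = x^3 - 83

α satisfies α^3 = 83, so x^3 - 83 annihilates α. By the rational root test, a rational root p/q (in lowest terms) of x^3 - 83 would satisfy p^3 = 83 q^3, forcing q = 1 and p^3 = 83; but 83 is not a perfect cube, contradiction. A monic cubic over Q with no rational root is irreducible (any nontrivial factorization would include a linear factor). Hence x^3 - 83 is the minimal polynomial of α, and in particular [Q(α):Q] = 3.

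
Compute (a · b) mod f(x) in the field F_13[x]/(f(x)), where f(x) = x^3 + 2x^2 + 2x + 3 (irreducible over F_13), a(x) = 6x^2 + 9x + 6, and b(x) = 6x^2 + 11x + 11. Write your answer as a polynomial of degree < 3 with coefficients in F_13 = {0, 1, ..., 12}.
a · b ≡ 7x^2 (mod f(x))

Multiply in F_13[x]: a(x)·b(x) = (6x^2 + 9x + 6)·(6x^2 + 11x + 11) = 10x^4 + 3x^3 + 6x^2 + 9x + 1. This has degree ≥ 3, so divide by f(x) over F_13: 10x^4 + 3x^3 + 6x^2 + 9x + 1 = (10x + 9)·(x^3 + 2x^2 + 2x + 3) + (7x^2). Hence a·b ≡ 7x^2 (mod f). (F_13[x]/(f) is a field with 13^3 = 2197 elements since f is irreducible of degree 3.)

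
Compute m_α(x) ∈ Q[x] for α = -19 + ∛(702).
m_α(x) = x^3 + 57x^2 + 1083x + 6157

Set β = α + 19 = ∛(702), so β^3 = 702. Then (α + 19)^3 - 702 = 0, i.e. α is a root of g(x) = (x + 19)^3 - 702 = x^3 + 57x^2 + 1083x + 6157. Since g(x) = h(x + 19) where h(x) = x^3 - 702, and h is irreducible over Q (because 702 is not a perfect cube, so h has no rational root, and a monic cubic with no rational root is irreducible), g is also irreducible (irreducibility is preserved under the substitution x → x + 19). Hence m_α(x) = x^3 + 57x^2 + 1083x + 6157.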